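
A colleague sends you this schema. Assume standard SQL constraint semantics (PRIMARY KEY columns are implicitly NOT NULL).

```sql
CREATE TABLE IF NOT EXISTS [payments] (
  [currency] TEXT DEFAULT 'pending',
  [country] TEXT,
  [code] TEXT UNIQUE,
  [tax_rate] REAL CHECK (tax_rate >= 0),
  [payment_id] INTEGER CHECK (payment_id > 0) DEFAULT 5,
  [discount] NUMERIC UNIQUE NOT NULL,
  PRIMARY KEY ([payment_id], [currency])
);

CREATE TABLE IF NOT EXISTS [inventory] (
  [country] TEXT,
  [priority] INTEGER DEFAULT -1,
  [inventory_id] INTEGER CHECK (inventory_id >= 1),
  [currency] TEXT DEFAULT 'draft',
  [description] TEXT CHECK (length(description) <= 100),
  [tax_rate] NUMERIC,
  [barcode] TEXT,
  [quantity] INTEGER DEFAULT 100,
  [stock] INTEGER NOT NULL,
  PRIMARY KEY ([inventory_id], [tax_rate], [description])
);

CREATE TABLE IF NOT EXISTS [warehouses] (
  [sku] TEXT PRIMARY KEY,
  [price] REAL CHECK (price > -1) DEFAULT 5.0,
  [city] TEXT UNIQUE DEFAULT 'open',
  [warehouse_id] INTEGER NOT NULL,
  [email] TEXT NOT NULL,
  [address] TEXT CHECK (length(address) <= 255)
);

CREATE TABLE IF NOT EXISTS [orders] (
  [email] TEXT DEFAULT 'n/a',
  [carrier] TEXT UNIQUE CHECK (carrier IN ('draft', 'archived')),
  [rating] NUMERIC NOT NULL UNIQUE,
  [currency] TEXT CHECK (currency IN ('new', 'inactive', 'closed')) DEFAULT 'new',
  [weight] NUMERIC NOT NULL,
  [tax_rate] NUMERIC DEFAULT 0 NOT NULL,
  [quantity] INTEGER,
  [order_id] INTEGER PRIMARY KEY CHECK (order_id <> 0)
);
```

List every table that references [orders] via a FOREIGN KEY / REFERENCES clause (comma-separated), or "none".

none

No REFERENCES clause anywhere in the schema names orders.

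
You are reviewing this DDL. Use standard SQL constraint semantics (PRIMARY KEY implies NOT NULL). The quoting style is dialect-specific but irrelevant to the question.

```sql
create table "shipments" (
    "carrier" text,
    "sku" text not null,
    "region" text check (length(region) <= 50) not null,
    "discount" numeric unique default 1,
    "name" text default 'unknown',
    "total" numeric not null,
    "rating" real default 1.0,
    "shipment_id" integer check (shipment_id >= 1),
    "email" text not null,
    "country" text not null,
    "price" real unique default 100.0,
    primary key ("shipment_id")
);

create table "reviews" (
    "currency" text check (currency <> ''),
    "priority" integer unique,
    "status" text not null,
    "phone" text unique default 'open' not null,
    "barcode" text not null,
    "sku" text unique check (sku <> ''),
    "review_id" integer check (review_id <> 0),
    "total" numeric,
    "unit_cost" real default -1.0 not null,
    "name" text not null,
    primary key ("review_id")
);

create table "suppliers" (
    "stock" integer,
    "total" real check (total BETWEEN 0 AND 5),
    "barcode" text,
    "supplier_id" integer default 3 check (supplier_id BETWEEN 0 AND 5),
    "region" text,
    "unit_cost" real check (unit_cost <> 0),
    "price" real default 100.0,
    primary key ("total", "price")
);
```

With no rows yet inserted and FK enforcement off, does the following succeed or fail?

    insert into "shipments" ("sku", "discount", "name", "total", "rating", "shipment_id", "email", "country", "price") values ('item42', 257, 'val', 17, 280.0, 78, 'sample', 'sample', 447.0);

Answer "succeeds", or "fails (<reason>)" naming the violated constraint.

region is omitted from the column list and has no DEFAULT, so it would receive NULL.
But region is declared NOT NULL.

fails (NOT NULL on region)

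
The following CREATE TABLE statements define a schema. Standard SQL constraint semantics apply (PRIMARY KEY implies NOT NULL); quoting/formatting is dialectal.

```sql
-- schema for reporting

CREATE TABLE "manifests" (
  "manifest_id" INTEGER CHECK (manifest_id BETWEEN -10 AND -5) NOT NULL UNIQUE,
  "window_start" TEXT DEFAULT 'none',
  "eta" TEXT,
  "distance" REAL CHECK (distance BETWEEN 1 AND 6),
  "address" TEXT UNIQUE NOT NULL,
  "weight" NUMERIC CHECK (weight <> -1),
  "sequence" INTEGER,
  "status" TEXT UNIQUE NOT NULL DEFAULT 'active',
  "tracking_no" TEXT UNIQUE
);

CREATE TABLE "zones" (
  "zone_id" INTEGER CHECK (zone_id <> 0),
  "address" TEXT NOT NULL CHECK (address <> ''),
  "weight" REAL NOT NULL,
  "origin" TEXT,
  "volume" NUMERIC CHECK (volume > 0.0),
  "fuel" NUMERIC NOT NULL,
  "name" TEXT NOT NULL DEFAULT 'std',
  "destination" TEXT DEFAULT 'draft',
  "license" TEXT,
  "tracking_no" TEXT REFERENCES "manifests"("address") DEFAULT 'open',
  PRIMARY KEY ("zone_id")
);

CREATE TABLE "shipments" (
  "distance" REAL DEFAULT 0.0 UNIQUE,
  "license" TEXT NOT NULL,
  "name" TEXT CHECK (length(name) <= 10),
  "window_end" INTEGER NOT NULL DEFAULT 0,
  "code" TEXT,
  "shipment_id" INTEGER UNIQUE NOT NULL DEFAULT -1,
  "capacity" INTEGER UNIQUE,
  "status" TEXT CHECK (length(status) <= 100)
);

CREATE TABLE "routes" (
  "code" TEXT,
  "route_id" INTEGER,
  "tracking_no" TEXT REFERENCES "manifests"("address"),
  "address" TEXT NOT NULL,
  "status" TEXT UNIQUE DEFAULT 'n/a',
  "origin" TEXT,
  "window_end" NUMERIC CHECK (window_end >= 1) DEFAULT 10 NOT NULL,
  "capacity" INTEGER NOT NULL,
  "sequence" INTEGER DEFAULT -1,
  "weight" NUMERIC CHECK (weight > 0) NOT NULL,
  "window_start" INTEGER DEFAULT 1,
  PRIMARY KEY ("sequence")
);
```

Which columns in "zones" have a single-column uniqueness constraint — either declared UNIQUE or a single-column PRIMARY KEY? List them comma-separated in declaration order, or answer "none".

zone_id

- zone_id: single-column PRIMARY KEY → unique.
- address: no UNIQUE or single-column PK constraint.
- weight: no UNIQUE or single-column PK constraint.
- origin: no UNIQUE or single-column PK constraint.
- volume: no UNIQUE or single-column PK constraint.
- fuel: no UNIQUE or single-column PK constraint.
- name: no UNIQUE or single-column PK constraint.
- destination: no UNIQUE or single-column PK constraint.
- license: no UNIQUE or single-column PK constraint.
- tracking_no: no UNIQUE or single-column PK constraint.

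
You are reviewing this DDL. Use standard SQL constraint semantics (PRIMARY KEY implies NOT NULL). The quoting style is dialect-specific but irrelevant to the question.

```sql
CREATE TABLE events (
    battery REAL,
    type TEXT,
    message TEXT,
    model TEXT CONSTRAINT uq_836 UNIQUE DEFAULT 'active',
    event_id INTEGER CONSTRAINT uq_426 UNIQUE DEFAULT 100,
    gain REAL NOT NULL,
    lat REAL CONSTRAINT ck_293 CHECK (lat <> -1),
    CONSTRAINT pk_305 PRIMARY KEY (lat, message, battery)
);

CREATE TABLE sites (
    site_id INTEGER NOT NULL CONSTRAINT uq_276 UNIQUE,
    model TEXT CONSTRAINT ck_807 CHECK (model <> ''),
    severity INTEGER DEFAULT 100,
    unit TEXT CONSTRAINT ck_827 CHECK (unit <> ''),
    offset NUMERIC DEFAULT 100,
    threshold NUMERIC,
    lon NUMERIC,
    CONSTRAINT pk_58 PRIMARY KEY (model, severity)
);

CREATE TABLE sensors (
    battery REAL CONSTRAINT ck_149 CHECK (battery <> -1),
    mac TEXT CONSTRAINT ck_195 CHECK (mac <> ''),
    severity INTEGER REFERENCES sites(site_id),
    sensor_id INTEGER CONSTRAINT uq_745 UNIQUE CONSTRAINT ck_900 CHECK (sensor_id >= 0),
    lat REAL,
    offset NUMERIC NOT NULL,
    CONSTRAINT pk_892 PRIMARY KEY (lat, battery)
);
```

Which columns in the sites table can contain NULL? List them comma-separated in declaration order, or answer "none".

- site_id: declared NOT NULL → not nullable.
- model: part of the PRIMARY KEY, which implies NOT NULL → not nullable.
- severity: part of the PRIMARY KEY, which implies NOT NULL → not nullable.
- unit: CHECK does not forbid NULL (a CHECK constraint passes when its expression is NULL) → nullable.
- offset: DEFAULT only fills an omitted column; an explicit NULL is still allowed → nullable.
- threshold: no NOT NULL constraint applies → nullable.
- lon: no NOT NULL constraint applies → nullable.

unit, offset, threshold, lon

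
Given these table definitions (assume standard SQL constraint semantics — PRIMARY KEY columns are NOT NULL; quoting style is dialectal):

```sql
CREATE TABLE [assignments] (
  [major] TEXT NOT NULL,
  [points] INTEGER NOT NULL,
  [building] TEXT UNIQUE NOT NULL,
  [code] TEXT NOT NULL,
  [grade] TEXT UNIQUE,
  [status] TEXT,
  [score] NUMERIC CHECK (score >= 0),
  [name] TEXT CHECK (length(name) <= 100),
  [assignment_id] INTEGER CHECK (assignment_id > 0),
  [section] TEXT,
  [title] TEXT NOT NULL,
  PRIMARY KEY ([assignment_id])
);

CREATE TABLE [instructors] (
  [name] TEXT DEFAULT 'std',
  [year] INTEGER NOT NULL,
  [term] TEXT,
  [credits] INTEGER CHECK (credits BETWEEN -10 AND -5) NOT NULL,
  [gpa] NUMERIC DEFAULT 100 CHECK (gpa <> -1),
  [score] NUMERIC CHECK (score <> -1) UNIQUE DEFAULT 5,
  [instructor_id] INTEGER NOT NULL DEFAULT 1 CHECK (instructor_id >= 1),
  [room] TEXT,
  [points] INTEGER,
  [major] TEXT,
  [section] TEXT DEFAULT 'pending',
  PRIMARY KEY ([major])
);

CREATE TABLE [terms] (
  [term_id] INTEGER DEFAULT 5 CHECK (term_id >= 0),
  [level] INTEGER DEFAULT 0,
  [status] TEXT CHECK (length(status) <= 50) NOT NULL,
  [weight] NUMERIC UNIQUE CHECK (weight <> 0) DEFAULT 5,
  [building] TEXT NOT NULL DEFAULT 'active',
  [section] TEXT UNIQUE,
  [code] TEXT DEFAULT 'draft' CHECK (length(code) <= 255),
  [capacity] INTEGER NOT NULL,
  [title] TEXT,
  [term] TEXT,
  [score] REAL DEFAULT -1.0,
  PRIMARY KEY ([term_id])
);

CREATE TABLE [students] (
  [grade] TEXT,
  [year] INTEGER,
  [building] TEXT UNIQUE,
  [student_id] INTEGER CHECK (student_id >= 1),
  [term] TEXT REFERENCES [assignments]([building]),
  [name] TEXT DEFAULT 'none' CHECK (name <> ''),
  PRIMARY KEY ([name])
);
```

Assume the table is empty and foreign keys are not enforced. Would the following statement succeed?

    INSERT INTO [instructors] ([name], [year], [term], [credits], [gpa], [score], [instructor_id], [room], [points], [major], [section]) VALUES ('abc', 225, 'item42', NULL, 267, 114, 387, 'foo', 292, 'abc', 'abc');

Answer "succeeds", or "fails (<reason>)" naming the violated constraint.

fails (NOT NULL on credits)

credits is explicitly set to NULL, but credits is declared NOT NULL.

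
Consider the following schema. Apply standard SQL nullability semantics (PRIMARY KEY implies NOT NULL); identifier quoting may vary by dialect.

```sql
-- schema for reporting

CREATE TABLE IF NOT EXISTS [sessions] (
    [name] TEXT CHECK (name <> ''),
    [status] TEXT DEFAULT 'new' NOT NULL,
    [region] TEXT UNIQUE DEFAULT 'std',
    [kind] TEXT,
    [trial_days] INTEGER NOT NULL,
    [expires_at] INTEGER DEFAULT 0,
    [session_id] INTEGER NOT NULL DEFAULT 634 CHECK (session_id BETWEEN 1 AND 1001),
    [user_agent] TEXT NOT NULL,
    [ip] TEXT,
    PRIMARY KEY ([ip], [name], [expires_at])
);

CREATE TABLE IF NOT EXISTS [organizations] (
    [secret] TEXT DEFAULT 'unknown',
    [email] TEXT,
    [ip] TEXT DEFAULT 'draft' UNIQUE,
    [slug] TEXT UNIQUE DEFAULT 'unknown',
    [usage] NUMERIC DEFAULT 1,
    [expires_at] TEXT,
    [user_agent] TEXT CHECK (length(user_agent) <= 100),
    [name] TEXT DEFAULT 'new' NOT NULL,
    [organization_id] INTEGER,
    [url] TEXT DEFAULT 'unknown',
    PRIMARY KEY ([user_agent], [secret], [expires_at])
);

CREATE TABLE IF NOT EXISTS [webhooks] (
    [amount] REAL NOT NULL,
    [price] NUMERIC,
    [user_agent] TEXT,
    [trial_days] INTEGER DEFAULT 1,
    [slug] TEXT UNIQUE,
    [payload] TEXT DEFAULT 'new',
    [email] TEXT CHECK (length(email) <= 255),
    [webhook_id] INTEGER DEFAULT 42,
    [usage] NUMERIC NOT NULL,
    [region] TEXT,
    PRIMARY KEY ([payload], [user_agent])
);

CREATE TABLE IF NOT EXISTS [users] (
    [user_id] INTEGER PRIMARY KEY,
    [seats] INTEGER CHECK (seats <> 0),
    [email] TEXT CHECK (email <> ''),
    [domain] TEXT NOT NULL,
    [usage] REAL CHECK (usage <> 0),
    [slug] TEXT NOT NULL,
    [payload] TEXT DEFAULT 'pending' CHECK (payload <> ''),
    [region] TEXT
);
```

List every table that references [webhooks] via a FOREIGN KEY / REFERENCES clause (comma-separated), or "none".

none

No REFERENCES clause anywhere in the schema names webhooks.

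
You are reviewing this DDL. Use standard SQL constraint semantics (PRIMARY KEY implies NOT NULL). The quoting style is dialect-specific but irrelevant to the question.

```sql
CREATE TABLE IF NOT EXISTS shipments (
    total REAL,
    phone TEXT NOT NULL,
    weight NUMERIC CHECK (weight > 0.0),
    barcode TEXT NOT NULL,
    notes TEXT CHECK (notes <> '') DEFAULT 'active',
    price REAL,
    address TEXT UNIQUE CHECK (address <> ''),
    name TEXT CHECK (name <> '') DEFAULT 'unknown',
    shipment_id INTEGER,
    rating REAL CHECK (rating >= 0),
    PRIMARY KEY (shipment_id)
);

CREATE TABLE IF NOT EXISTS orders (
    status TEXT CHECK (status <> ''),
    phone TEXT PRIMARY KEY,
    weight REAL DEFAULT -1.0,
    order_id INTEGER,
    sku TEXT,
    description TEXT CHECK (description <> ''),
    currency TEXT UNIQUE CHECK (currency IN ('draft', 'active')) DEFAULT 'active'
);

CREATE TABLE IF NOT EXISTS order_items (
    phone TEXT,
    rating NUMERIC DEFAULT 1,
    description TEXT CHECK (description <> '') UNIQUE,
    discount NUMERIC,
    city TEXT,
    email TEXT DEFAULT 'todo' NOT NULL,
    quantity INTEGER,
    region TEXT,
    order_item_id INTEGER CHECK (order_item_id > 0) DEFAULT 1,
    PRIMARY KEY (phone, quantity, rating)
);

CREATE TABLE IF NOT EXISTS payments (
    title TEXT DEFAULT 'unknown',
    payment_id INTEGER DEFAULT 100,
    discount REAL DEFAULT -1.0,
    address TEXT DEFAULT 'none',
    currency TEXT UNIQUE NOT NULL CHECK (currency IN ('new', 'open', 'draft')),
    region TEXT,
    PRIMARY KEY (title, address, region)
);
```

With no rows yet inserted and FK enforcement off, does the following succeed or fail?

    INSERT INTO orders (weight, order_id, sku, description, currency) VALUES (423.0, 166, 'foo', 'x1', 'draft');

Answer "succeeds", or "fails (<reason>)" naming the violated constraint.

phone is omitted from the column list and has no DEFAULT, so it would receive NULL.
But phone is part of the PRIMARY KEY (implied NOT NULL).

fails (NOT NULL on phone)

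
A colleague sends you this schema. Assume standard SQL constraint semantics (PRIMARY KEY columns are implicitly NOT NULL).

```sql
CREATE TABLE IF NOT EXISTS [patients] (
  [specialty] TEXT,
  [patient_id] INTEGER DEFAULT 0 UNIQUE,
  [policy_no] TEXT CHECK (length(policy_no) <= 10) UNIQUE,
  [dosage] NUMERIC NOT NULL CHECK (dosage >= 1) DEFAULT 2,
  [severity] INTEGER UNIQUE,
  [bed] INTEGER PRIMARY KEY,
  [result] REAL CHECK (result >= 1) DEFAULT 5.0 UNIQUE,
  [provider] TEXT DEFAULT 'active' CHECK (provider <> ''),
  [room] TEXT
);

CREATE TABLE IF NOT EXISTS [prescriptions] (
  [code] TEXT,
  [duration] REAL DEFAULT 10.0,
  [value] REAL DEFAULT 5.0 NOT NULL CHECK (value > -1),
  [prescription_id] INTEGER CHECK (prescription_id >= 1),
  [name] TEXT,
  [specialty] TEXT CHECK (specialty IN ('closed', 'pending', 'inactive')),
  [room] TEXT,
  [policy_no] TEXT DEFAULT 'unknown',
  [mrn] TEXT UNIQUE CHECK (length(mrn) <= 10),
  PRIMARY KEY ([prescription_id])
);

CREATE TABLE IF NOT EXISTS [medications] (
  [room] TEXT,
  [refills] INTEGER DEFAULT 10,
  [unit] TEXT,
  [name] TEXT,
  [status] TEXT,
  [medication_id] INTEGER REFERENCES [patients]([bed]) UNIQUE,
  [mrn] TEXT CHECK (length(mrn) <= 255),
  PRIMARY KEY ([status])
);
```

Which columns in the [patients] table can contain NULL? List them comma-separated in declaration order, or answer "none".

specialty, patient_id, policy_no, severity, result, provider, room

- specialty: no NOT NULL constraint applies → nullable.
- patient_id: UNIQUE does not imply NOT NULL → nullable.
- policy_no: CHECK does not forbid NULL (a CHECK constraint passes when its expression is NULL) → nullable.
- dosage: declared NOT NULL → not nullable.
- severity: UNIQUE does not imply NOT NULL → nullable.
- bed: part of the PRIMARY KEY, which implies NOT NULL → not nullable.
- result: CHECK does not forbid NULL (a CHECK constraint passes when its expression is NULL) → nullable.
- provider: CHECK does not forbid NULL (a CHECK constraint passes when its expression is NULL) → nullable.
- room: no NOT NULL constraint applies → nullable.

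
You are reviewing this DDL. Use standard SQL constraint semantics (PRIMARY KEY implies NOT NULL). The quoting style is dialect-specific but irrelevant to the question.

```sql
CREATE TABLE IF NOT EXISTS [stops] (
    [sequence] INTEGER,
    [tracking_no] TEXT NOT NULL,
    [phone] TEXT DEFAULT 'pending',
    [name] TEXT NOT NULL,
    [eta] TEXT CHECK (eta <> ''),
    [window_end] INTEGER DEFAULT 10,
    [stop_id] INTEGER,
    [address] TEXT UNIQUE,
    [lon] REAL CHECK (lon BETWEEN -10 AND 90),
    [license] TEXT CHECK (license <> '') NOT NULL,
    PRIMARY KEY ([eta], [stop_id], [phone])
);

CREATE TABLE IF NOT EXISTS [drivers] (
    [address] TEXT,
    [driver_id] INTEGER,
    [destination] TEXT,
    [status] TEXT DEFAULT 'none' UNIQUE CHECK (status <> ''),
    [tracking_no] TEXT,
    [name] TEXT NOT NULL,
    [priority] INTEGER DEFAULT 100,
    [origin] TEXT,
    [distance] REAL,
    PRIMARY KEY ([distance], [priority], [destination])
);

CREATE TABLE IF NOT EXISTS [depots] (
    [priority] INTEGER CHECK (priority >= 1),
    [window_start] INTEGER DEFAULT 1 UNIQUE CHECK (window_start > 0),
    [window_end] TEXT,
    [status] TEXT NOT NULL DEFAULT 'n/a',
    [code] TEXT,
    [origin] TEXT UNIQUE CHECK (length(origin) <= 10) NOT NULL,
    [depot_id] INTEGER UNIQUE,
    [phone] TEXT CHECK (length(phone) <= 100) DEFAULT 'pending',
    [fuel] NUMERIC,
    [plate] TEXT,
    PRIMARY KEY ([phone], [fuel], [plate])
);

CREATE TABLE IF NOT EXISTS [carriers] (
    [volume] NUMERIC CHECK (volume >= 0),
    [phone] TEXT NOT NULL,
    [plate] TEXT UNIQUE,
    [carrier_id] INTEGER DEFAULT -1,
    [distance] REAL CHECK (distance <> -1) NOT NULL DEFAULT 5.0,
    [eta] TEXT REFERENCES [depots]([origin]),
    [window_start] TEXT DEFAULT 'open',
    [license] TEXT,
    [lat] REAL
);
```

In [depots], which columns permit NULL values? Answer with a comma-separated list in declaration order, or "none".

- priority: CHECK does not forbid NULL (a CHECK constraint passes when its expression is NULL) → nullable.
- window_start: CHECK does not forbid NULL (a CHECK constraint passes when its expression is NULL) → nullable.
- window_end: no NOT NULL constraint applies → nullable.
- status: declared NOT NULL → not nullable.
- code: no NOT NULL constraint applies → nullable.
- origin: declared NOT NULL → not nullable.
- depot_id: UNIQUE does not imply NOT NULL → nullable.
- phone: part of the PRIMARY KEY, which implies NOT NULL → not nullable.
- fuel: part of the PRIMARY KEY, which implies NOT NULL → not nullable.
- plate: part of the PRIMARY KEY, which implies NOT NULL → not nullable.

priority, window_start, window_end, code, depot_id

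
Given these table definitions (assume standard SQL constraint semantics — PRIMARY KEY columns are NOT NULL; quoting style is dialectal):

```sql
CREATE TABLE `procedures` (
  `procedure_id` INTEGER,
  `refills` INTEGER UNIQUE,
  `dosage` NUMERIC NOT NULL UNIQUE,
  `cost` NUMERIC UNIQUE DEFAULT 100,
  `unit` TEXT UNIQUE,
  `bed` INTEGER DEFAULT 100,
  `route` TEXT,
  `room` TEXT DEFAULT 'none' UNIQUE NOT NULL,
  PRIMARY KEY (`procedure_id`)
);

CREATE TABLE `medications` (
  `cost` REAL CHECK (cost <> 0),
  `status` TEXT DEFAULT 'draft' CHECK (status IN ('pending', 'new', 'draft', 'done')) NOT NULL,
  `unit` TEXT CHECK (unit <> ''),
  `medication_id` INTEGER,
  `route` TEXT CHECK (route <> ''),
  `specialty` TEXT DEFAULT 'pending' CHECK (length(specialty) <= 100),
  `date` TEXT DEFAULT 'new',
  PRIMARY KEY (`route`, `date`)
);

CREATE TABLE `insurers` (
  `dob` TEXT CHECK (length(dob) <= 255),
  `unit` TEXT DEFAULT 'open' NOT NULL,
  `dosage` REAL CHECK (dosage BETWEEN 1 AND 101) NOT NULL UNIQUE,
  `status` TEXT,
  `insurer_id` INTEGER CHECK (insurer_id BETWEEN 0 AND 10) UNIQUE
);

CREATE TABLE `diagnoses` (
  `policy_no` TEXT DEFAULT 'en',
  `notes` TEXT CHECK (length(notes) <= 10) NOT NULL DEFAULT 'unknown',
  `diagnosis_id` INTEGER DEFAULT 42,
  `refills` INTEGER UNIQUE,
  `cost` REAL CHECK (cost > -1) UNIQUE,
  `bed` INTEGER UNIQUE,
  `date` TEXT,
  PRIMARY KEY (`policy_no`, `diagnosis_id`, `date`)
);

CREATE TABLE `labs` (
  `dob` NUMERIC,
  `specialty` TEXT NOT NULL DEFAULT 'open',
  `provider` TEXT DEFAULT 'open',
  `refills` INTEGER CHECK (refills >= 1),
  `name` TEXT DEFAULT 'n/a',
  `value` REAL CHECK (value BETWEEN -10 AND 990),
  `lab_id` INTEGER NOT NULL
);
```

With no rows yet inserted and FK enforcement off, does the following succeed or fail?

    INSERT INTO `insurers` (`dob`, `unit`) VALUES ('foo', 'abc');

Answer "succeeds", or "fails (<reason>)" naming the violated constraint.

fails (NOT NULL on dosage)

dosage is omitted from the column list and has no DEFAULT, so it would receive NULL.
But dosage is declared NOT NULL.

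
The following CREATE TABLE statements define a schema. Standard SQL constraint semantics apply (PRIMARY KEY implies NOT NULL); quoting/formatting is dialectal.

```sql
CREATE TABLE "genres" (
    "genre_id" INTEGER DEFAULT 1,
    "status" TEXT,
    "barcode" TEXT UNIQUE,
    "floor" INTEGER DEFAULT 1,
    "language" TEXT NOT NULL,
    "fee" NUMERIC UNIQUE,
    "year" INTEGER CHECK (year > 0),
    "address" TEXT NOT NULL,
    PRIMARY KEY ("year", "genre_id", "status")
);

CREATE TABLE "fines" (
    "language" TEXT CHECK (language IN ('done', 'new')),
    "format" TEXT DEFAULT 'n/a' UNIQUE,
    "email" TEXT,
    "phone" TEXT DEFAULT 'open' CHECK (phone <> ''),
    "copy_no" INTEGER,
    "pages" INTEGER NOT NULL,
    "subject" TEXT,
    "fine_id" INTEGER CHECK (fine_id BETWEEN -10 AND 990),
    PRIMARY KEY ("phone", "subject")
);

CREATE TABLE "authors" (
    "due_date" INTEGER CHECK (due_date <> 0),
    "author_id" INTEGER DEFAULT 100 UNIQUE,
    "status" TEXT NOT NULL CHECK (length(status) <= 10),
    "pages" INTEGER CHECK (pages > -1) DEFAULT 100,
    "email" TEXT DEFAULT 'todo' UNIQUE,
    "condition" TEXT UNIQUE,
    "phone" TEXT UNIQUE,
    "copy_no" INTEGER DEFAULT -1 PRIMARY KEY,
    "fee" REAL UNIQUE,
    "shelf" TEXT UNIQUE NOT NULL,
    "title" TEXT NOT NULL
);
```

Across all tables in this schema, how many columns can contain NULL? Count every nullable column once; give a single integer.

genres: 3 nullable (barcode, floor, fee — PK (year, genre_id, status) and explicit NOT NULL columns excluded).
fines: 5 nullable (language, format, email, copy_no, fine_id — PK (phone, subject) and explicit NOT NULL columns excluded).
authors: 7 nullable (due_date, author_id, pages, email, condition, phone, fee — PK (copy_no) and explicit NOT NULL columns excluded).
Total: 3 + 5 + 7 = 15.

15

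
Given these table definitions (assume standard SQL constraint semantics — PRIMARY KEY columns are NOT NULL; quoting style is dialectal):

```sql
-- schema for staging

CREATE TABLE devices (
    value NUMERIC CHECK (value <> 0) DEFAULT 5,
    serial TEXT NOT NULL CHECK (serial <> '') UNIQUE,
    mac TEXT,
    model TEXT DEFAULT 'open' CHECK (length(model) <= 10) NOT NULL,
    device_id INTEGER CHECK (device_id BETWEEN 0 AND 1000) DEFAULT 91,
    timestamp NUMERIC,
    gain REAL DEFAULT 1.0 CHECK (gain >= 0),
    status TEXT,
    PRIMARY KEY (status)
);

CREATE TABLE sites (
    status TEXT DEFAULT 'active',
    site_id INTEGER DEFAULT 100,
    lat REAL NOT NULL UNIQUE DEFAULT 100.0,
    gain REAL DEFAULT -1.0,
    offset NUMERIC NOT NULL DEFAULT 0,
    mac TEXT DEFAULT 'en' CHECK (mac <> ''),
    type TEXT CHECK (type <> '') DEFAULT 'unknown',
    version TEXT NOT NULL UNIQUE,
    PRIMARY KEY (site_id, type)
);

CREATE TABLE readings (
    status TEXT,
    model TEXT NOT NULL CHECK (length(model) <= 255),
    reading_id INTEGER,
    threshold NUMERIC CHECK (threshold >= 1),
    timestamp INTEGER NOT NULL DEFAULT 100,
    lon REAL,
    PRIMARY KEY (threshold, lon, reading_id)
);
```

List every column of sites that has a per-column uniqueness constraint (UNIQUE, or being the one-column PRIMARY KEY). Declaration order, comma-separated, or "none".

- status: no UNIQUE or single-column PK constraint.
- site_id: part of a composite PRIMARY KEY — only the tuple is unique, not this column on its own.
- lat: declared UNIQUE → unique.
- gain: no UNIQUE or single-column PK constraint.
- offset: no UNIQUE or single-column PK constraint.
- mac: no UNIQUE or single-column PK constraint.
- type: part of a composite PRIMARY KEY — only the tuple is unique, not this column on its own.
- version: declared UNIQUE → unique.

lat, version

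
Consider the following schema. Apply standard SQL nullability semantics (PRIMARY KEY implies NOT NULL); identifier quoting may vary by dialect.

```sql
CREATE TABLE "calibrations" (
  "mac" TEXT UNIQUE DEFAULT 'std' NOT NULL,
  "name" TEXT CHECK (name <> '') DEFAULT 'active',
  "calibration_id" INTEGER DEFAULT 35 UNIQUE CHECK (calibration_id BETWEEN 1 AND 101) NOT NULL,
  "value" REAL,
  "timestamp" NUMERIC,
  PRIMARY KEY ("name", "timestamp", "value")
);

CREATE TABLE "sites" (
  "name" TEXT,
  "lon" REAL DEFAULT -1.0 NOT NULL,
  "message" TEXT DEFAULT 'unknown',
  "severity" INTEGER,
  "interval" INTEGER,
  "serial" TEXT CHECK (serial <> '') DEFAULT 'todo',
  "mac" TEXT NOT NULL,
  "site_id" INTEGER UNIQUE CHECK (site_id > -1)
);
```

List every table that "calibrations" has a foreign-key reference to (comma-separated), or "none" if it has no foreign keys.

none

No column in calibrations has a REFERENCES clause.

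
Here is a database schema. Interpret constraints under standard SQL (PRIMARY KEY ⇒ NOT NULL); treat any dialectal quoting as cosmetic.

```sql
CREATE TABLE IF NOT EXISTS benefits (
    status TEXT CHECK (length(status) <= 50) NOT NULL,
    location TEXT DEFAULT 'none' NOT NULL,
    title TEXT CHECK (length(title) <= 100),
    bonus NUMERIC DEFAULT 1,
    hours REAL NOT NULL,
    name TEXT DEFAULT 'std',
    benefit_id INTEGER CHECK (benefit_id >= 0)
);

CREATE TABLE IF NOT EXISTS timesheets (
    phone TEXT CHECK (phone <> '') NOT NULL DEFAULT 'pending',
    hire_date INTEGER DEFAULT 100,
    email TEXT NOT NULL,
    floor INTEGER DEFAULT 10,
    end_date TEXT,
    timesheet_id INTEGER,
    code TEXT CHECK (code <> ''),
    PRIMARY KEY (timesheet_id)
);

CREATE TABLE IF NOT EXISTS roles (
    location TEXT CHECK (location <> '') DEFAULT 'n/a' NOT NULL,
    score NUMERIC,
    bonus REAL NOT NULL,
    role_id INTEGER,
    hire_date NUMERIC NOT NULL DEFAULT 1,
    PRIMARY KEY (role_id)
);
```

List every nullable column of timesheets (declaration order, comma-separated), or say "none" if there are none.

hire_date, floor, end_date, code

- phone: declared NOT NULL → not nullable.
- hire_date: DEFAULT only fills an omitted column; an explicit NULL is still allowed → nullable.
- email: declared NOT NULL → not nullable.
- floor: DEFAULT only fills an omitted column; an explicit NULL is still allowed → nullable.
- end_date: no NOT NULL constraint applies → nullable.
- timesheet_id: part of the PRIMARY KEY, which implies NOT NULL → not nullable.
- code: CHECK does not forbid NULL (a CHECK constraint passes when its expression is NULL) → nullable.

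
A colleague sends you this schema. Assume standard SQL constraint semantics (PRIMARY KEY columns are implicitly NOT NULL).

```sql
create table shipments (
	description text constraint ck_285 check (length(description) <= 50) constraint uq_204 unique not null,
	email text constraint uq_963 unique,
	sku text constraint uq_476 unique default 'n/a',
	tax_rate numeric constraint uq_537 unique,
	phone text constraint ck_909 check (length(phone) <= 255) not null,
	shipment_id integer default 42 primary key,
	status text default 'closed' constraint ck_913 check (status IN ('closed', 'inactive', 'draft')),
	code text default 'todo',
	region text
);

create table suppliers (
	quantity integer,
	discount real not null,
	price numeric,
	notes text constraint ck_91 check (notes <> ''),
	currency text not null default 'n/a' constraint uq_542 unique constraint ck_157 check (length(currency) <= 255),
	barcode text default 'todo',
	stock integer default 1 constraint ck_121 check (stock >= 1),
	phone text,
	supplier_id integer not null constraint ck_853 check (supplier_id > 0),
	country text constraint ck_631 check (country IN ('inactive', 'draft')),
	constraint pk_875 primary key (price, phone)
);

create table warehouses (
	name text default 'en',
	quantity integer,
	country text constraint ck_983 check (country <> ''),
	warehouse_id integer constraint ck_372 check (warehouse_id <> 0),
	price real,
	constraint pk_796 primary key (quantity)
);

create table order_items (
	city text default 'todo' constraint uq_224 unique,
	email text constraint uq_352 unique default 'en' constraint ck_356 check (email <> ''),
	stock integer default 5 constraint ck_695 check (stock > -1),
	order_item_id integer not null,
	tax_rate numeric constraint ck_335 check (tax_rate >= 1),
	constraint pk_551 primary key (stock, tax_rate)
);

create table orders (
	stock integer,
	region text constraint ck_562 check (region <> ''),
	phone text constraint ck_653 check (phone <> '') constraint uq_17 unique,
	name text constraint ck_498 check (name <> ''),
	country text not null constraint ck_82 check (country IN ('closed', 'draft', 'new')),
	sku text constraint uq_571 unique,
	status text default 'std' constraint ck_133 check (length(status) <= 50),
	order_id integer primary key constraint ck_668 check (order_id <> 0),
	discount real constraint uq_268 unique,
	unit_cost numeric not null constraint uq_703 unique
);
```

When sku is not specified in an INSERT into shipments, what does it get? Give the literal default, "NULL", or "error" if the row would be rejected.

sku has an explicit DEFAULT 'n/a'.
When the column is omitted from an INSERT, that default is used.

'n/a'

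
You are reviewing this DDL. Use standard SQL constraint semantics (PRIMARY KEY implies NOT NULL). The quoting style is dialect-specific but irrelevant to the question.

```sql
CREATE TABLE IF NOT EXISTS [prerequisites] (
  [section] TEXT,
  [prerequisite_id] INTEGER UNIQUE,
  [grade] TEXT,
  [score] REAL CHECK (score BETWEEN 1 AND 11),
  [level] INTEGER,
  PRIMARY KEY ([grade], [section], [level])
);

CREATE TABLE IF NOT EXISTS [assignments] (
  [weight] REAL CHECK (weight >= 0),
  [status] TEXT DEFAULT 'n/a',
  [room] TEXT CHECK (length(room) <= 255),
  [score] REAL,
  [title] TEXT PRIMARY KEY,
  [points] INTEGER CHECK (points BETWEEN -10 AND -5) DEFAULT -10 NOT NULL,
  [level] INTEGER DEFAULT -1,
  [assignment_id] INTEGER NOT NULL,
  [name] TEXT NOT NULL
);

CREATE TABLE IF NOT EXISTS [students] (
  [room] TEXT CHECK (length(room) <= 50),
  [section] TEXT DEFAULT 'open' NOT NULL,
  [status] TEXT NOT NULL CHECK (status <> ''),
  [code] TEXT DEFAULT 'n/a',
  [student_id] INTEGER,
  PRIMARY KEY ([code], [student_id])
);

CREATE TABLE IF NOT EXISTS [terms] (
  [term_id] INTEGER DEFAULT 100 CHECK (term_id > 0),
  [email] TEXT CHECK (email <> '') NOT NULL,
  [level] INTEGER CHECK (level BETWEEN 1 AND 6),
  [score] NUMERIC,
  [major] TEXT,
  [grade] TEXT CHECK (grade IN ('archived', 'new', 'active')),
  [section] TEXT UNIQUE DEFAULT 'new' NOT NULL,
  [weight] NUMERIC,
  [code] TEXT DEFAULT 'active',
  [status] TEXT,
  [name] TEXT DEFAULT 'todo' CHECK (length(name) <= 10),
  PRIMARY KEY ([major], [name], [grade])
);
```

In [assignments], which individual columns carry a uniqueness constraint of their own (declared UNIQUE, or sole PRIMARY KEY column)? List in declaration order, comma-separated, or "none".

title

- weight: no UNIQUE or single-column PK constraint.
- status: no UNIQUE or single-column PK constraint.
- room: no UNIQUE or single-column PK constraint.
- score: no UNIQUE or single-column PK constraint.
- title: single-column PRIMARY KEY → unique.
- points: no UNIQUE or single-column PK constraint.
- level: no UNIQUE or single-column PK constraint.
- assignment_id: no UNIQUE or single-column PK constraint.
- name: no UNIQUE or single-column PK constraint.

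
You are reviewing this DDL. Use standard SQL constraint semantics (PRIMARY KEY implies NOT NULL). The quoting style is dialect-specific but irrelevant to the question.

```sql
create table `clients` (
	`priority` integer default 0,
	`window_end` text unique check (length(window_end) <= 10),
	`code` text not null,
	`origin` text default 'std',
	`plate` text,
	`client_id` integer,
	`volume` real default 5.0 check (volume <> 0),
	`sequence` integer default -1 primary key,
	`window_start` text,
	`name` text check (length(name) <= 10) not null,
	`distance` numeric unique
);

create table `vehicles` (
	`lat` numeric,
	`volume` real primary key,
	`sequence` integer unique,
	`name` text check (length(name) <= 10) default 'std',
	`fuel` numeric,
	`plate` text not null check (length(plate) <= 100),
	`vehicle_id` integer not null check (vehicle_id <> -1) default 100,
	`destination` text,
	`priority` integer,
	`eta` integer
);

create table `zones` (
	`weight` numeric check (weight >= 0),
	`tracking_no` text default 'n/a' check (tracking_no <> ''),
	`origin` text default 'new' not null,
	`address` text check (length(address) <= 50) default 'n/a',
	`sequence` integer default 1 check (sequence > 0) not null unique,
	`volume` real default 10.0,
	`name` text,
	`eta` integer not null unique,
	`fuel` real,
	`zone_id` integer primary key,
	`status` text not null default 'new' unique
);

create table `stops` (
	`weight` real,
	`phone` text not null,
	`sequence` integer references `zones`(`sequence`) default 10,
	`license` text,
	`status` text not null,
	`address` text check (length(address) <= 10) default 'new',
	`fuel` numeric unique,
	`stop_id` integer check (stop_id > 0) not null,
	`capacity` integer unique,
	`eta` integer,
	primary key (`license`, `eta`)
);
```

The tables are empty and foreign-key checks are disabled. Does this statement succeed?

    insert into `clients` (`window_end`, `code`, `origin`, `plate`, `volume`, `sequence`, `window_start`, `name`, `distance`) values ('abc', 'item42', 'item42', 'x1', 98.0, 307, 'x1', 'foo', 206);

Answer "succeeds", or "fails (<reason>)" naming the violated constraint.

succeeds

NOT NULL columns: code is supplied; name is supplied; sequence is supplied.
CHECK constraints: 'abc' satisfies (length(window_end) <= 10); 98.0 satisfies (volume <> 0); 'foo' satisfies (length(name) <= 10).
No constraint is violated.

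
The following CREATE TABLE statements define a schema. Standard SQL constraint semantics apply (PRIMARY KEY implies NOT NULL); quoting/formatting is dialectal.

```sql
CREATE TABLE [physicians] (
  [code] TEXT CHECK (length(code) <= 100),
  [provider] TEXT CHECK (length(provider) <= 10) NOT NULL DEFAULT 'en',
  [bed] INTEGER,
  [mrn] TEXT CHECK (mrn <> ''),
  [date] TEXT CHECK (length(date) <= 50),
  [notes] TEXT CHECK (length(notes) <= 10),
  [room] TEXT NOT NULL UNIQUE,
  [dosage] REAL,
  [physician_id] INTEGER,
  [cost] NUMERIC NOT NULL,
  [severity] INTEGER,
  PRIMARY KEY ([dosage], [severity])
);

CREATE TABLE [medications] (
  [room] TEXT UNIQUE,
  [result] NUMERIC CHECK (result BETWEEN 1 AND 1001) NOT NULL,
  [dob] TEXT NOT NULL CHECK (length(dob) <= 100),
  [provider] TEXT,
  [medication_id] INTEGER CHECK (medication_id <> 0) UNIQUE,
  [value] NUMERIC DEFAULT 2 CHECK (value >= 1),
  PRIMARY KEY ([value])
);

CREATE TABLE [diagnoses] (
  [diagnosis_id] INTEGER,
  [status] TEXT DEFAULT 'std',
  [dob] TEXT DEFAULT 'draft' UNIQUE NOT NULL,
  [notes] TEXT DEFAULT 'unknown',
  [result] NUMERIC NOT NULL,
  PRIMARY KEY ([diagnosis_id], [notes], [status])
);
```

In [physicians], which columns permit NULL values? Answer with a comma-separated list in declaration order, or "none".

- code: CHECK does not forbid NULL (a CHECK constraint passes when its expression is NULL) → nullable.
- provider: declared NOT NULL → not nullable.
- bed: no NOT NULL constraint applies → nullable.
- mrn: CHECK does not forbid NULL (a CHECK constraint passes when its expression is NULL) → nullable.
- date: CHECK does not forbid NULL (a CHECK constraint passes when its expression is NULL) → nullable.
- notes: CHECK does not forbid NULL (a CHECK constraint passes when its expression is NULL) → nullable.
- room: declared NOT NULL → not nullable.
- dosage: part of the PRIMARY KEY, which implies NOT NULL → not nullable.
- physician_id: no NOT NULL constraint applies → nullable.
- cost: declared NOT NULL → not nullable.
- severity: part of the PRIMARY KEY, which implies NOT NULL → not nullable.

code, bed, mrn, date, notes, physician_id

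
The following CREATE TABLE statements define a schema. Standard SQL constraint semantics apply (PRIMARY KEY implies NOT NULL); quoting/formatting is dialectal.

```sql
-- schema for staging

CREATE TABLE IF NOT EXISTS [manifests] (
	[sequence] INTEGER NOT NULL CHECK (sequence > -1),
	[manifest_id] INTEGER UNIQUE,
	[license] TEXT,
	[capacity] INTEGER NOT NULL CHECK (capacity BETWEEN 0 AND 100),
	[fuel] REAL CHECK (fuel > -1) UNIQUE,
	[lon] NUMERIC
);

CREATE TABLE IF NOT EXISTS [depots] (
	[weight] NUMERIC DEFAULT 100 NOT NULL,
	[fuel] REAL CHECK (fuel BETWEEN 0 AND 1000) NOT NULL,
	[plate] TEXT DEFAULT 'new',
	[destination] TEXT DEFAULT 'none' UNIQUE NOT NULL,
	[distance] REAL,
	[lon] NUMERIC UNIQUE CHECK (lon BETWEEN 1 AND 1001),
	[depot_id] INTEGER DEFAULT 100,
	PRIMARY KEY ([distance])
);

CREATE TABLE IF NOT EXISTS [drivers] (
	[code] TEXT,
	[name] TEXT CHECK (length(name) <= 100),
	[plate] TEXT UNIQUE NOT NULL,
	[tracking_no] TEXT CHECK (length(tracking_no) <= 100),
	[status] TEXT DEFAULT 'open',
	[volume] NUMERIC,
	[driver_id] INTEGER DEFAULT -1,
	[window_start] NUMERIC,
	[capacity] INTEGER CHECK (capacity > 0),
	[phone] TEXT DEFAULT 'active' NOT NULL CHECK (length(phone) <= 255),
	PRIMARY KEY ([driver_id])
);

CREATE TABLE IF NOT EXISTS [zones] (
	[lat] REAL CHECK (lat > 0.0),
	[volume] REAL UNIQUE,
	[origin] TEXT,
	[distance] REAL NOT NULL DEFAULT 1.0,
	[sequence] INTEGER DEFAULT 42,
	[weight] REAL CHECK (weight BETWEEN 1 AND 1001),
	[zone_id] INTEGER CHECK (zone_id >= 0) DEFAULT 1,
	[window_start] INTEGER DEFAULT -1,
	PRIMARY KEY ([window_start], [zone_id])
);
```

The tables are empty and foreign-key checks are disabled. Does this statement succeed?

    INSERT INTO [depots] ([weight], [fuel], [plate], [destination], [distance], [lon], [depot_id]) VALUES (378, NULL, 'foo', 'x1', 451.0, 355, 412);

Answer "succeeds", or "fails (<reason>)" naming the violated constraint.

fails (NOT NULL on fuel)

fuel is explicitly set to NULL, but fuel is declared NOT NULL.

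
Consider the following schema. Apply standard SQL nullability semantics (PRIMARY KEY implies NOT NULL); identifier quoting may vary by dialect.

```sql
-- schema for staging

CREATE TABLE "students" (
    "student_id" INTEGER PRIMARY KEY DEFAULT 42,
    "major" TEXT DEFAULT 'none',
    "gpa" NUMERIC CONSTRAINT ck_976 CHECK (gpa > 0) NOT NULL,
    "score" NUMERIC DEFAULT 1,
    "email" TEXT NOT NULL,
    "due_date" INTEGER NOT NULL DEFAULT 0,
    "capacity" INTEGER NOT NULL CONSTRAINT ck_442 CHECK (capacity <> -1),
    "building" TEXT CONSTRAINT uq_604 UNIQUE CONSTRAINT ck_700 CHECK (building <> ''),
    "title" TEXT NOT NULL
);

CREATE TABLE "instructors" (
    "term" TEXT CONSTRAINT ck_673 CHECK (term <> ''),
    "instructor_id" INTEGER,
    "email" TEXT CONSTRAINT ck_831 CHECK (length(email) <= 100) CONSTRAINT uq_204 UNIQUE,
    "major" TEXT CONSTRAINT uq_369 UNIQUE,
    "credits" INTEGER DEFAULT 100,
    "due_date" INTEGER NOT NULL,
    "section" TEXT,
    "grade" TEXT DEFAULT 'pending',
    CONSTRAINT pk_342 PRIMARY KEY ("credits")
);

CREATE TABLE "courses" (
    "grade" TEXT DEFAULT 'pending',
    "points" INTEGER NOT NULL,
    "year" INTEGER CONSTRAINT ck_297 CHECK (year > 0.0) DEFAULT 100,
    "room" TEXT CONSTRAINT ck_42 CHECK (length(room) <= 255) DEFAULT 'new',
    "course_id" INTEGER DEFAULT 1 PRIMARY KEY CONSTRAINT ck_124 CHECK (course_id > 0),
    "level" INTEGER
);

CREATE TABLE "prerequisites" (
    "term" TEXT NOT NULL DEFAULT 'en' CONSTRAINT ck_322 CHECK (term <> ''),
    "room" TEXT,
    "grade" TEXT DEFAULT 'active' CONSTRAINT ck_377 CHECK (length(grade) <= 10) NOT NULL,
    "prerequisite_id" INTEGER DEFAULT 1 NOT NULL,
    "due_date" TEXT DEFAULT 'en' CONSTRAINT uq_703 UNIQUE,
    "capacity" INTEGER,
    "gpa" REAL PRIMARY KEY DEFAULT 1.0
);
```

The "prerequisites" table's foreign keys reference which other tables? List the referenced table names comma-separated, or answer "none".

No column in prerequisites has a REFERENCES clause.

none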